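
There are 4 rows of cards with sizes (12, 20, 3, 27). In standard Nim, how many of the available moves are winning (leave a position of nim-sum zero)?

0

Bitwise XOR of the heap sizes:
  01100  (12)
  10100  (20)
  00011  (3)
  11011  (27)
  -----
  00000  (0)
The nim-sum is already 0, so every move leaves a nonzero nim-sum — there are no winning moves.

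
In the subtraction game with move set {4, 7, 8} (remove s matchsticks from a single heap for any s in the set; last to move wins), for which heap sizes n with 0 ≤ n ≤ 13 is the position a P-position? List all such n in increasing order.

0, 1, 2, 3, 12, 13

Compute g(0), g(1), … for moves {4, 7, 8}:
g(0) = mex{} = 0
g(1) = mex{} = 0
g(2) = mex{} = 0
g(3) = mex{} = 0
g(4) = mex{0} = 1
g(5) = mex{0} = 1
g(6) = mex{0} = 1
g(7) = mex{0} = 1
g(8) = mex{0,1} = 2
g(9) = mex{0,1} = 2
g(10) = mex{0,1} = 2
g(11) = mex{0,1} = 2
g(12) = mex{1,2} = 0
g(13) = mex{1,2} = 0
The P-positions (g = 0) in 0..13 are 0, 1, 2, 3, 12, 13.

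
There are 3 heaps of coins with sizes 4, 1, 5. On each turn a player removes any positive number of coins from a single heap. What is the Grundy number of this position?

0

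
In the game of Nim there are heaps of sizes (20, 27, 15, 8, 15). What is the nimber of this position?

In binary:
  10100  (20)
  11011  (27)
  01111  (15)
  01000  (8)
  01111  (15)
  -----
  00111  (7)

7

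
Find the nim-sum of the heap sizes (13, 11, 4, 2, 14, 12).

2

Write each in binary and XOR column by column:
  1101  (13)
  1011  (11)
  0100  (4)
  0010  (2)
  1110  (14)
  1100  (12)
  ----
  0010  (2)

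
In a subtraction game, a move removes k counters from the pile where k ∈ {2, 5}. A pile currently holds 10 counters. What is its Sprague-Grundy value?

1

Compute g(0), g(1), … for moves {2, 5}:
k:     0  1  2  3  4  5  6  7  8  9 10
g(k):  0  0  1  1  0  2  1  0  0  1  1
So g(10) = 1.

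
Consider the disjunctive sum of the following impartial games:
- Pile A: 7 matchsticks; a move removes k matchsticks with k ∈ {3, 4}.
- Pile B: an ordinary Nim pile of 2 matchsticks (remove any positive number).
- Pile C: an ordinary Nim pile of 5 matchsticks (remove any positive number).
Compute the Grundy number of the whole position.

7

Build the Grundy sequence for pile A with g(k) = mex{g(k−s) : s ∈ {3, 4}, s ≤ k}:
g(0) = mex{} = 0
g(1) = mex{} = 0
g(2) = mex{} = 0
g(3) = mex{0} = 1
g(4) = mex{0} = 1
g(5) = mex{0} = 1
g(6) = mex{0,1} = 2
g(7) = mex{1} = 0
So g(7) = 0.
Pile B is a plain Nim pile of size 2, so its Grundy value is 2.
Pile C is a plain Nim pile of size 5, so its Grundy value is 5.
By the Sprague-Grundy theorem, the Grundy value of a sum of independent games is the XOR of the component values.
Combined value = 0 ⊕ 2 ⊕ 5 = 7.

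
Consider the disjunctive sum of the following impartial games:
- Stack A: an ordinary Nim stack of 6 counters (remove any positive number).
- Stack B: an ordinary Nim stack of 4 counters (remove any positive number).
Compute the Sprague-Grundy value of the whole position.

2

Stack A is a plain Nim stack of size 6, so its Grundy value is 6.
Stack B is a plain Nim stack of size 4, so its Grundy value is 4.
The value of a disjunctive sum is the nim-sum of the parts.
Combined value = 6 XOR 4 = 2.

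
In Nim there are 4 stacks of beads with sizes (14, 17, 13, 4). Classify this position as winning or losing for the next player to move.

In binary:
  01110  (14)
  10001  (17)
  01101  (13)
  00100  (4)
  -----
  10110  (22)
The nim-sum is 22 ≠ 0, so this is an N-position: the player to move can win.

Winning position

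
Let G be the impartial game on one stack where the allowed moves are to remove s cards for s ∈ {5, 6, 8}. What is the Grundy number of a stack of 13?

0

Grundy values for subtraction set {5, 6, 8}:
k:     0  1  2  3  4  5  6  7  8  9 10 11 12 13
g(k):  0  0  0  0  0  1  1  1  1  1  2  2  2  0
So g(13) = 0.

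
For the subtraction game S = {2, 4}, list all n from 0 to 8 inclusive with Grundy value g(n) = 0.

0, 1, 6, 7

Build the Grundy sequence with g(k) = mex{g(k−s) : s ∈ {2, 4}, s ≤ k}:
k:     0  1  2  3  4  5  6  7  8
g(k):  0  0  1  1  2  2  0  0  1
The P-positions (g = 0) in 0..8 are 0, 1, 6, 7.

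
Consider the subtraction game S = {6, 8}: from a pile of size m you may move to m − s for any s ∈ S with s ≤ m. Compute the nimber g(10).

Compute g(0), g(1), … for moves {6, 8}:
g(0) = mex{} = 0
g(1) = mex{} = 0
g(2) = mex{} = 0
g(3) = mex{} = 0
g(4) = mex{} = 0
g(5) = mex{} = 0
g(6) = mex{0} = 1
g(7) = mex{0} = 1
g(8) = mex{0} = 1
g(9) = mex{0} = 1
g(10) = mex{0} = 1
So g(10) = 1.

1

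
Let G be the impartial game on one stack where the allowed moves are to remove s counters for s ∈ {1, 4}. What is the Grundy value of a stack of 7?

Grundy values for subtraction set {1, 4}:
g(0) = mex{} = 0
g(1) = mex{0} = 1
g(2) = mex{1} = 0
g(3) = mex{0} = 1
g(4) = mex{0,1} = 2
g(5) = mex{1,2} = 0
g(6) = mex{0} = 1
g(7) = mex{1} = 0
So g(7) = 0.

0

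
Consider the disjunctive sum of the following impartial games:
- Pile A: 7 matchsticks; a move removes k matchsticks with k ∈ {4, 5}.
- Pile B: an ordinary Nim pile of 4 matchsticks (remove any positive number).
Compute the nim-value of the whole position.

Grundy values for pile A (subtraction set {4, 5}):
k:     0  1  2  3  4  5  6  7
g(k):  0  0  0  0  1  1  1  1
So g(7) = 1.
Pile B is a plain Nim pile of size 4, so its Grundy value is 4.
The value of a disjunctive sum is the nim-sum of the parts.
Combined value = 1 XOR 4 = 5.

5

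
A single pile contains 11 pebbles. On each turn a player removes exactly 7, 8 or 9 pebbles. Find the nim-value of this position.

Compute g(0), g(1), … for moves {7, 8, 9}:
g(0) = mex{} = 0
g(1) = mex{} = 0
g(2) = mex{} = 0
g(3) = mex{} = 0
g(4) = mex{} = 0
g(5) = mex{} = 0
g(6) = mex{} = 0
g(7) = mex{0} = 1
g(8) = mex{0} = 1
g(9) = mex{0} = 1
g(10) = mex{0} = 1
g(11) = mex{0} = 1
So g(11) = 1.

1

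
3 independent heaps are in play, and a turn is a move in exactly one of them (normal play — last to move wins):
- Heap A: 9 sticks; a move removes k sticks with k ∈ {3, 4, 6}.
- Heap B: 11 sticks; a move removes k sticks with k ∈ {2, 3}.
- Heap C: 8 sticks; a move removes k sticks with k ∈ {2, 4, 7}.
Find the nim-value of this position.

For heap A, compute g(0), g(1), … with moves {3, 4, 6}:
k:     0  1  2  3  4  5  6  7  8  9
g(k):  0  0  0  1  1  1  2  2  2  0
So g(9) = 0.
Grundy values for heap B (subtraction set {2, 3}):
k:     0  1  2  3  4  5  6  7  8  9 10 11
g(k):  0  0  1  1  2  0  0  1  1  2  0  0
So g(11) = 0.
Grundy values for heap C (subtraction set {2, 4, 7}):
g(0) = mex{} = 0
g(1) = mex{} = 0
g(2) = mex{0} = 1
g(3) = mex{0} = 1
g(4) = mex{0,1} = 2
g(5) = mex{0,1} = 2
g(6) = mex{1,2} = 0
g(7) = mex{0,1,2} = 3
g(8) = mex{0,2} = 1
So g(8) = 1.
The value of a disjunctive sum is the nim-sum of the parts.
Combined value = 0 ⊕ 0 ⊕ 1 = 1.

1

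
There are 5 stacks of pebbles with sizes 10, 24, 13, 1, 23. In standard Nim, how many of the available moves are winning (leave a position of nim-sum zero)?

Write each in binary and XOR column by column:
  01010  (10)
  11000  (24)
  01101  (13)
  00001  (1)
  10111  (23)
  -----
  01001  (9)
The overall nim-sum is X = 9. A stack of size p has a winning move iff p XOR X < p (reduce it to p XOR X).
  10: 10 XOR 9 = 3 < 10 — winning move (to 3).
  24: 24 XOR 9 = 17 < 24 — winning move (to 17).
  13: 13 XOR 9 = 4 < 13 — winning move (to 4).
  1: 1 XOR 9 = 8 ≥ 1 — no move.
  23: 23 XOR 9 = 30 ≥ 23 — no move.
That gives 3 winning moves.

3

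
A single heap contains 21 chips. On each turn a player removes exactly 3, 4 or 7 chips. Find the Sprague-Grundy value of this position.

0

Build the Grundy sequence with g(k) = mex{g(k−s) : s ∈ {3, 4, 7}, s ≤ k}:
k:     0  1  2  3  4  5  6  7  8  9 10 11 12 13 14 15 16 17 18 19 20 21
g(k):  0  0  0  1  1  1  2  2  2  3  0  0  0  1  1  1  2  2  2  3  0  0
So g(21) = 0.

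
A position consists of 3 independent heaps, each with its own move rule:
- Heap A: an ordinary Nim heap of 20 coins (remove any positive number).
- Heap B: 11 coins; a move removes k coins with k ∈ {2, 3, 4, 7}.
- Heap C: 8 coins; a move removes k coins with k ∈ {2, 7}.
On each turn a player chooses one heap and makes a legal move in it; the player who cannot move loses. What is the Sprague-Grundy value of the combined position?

Heap A is a plain Nim heap of size 20, so its Grundy value is 20.
Grundy values for heap B (subtraction set {2, 3, 4, 7}):
g(0) = mex{} = 0
g(1) = mex{} = 0
g(2) = mex{0} = 1
g(3) = mex{0} = 1
g(4) = mex{0,1} = 2
g(5) = mex{0,1} = 2
g(6) = mex{1,2} = 0
g(7) = mex{0,1,2} = 3
g(8) = mex{0,2} = 1
g(9) = mex{0,1,2,3} = 4
g(10) = mex{0,1,3} = 2
g(11) = mex{1,2,3,4} = 0
So g(11) = 0.
Build the Grundy sequence for heap C with g(k) = mex{g(k−s) : s ∈ {2, 7}, s ≤ k}:
g(0) = mex{} = 0
g(1) = mex{} = 0
g(2) = mex{0} = 1
g(3) = mex{0} = 1
g(4) = mex{1} = 0
g(5) = mex{1} = 0
g(6) = mex{0} = 1
g(7) = mex{0} = 1
g(8) = mex{0,1} = 2
So g(8) = 2.
The value of a disjunctive sum is the nim-sum of the parts.
Combined value = 20 XOR 0 XOR 2 = 22.

22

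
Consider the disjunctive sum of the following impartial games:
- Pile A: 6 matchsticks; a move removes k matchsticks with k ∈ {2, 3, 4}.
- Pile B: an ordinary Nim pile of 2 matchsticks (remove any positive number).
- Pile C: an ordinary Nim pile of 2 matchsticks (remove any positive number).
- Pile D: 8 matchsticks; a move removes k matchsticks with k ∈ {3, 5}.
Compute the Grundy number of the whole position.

0

For pile A, compute g(0), g(1), … with moves {2, 3, 4}:
k:     0  1  2  3  4  5  6
g(k):  0  0  1  1  2  2  0
So g(6) = 0.
Pile B is a plain Nim pile of size 2, so its Grundy value is 2.
Pile C is a plain Nim pile of size 2, so its Grundy value is 2.
Build the Grundy sequence for pile D with g(k) = mex{g(k−s) : s ∈ {3, 5}, s ≤ k}:
g(0) = mex{} = 0
g(1) = mex{} = 0
g(2) = mex{} = 0
g(3) = mex{0} = 1
g(4) = mex{0} = 1
g(5) = mex{0} = 1
g(6) = mex{0,1} = 2
g(7) = mex{0,1} = 2
g(8) = mex{1} = 0
So g(8) = 0.
By the Sprague-Grundy theorem, the Grundy value of a sum of independent games is the XOR of the component values.
Combined value = 0 XOR 2 XOR 2 XOR 0 = 0.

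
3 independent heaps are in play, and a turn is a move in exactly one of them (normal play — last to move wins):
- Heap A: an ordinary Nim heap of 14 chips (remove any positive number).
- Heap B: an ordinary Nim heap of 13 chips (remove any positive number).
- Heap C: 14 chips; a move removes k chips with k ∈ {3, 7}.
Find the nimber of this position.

2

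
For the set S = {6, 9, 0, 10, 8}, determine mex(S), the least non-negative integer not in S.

1

0 is in the set but 1 is not, so the mex is 1.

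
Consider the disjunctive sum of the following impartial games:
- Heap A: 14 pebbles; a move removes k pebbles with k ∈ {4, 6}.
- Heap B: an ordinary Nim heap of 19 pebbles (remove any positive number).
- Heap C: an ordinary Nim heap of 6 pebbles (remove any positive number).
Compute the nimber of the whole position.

20

Grundy values for heap A (subtraction set {4, 6}):
k:     0  1  2  3  4  5  6  7  8  9 10 11 12 13 14
g(k):  0  0  0  0  1  1  1  1  2  2  0  0  0  0  1
So g(14) = 1.
Heap B is a plain Nim heap of size 19, so its Grundy value is 19.
Heap C is a plain Nim heap of size 6, so its Grundy value is 6.
By the Sprague-Grundy theorem, the Grundy value of a sum of independent games is the XOR of the component values.
Combined value = 1 ⊕ 19 ⊕ 6 = 20.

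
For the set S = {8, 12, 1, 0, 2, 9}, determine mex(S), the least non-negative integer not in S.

3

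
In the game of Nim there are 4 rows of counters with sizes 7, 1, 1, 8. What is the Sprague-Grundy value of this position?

15

Nim-sum: 7 XOR 1 XOR 1 XOR 8 = 15.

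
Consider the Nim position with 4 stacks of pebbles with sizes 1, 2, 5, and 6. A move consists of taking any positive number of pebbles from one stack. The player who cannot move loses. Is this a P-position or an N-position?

P-position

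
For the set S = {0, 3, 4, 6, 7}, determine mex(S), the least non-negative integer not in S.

1

0 is in the set but 1 is not, so the mex is 1.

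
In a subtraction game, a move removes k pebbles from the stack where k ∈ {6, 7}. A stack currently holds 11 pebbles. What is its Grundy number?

1

Grundy values for subtraction set {6, 7}:
k:     0  1  2  3  4  5  6  7  8  9 10 11
g(k):  0  0  0  0  0  0  1  1  1  1  1  1
So g(11) = 1.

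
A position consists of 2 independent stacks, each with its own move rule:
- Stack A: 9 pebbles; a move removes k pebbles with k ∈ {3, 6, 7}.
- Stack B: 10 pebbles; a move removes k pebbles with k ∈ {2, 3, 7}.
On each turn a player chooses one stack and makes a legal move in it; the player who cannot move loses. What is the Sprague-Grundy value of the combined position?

3

Grundy values for stack A (subtraction set {3, 6, 7}):
g(0) = mex{} = 0
g(1) = mex{} = 0
g(2) = mex{} = 0
g(3) = mex{0} = 1
g(4) = mex{0} = 1
g(5) = mex{0} = 1
g(6) = mex{0,1} = 2
g(7) = mex{0,1} = 2
g(8) = mex{0,1} = 2
g(9) = mex{0,1,2} = 3
So g(9) = 3.
Grundy values for stack B (subtraction set {2, 3, 7}):
g(0) = mex{} = 0
g(1) = mex{} = 0
g(2) = mex{0} = 1
g(3) = mex{0} = 1
g(4) = mex{0,1} = 2
g(5) = mex{1} = 0
g(6) = mex{1,2} = 0
g(7) = mex{0,2} = 1
g(8) = mex{0} = 1
g(9) = mex{0,1} = 2
g(10) = mex{1} = 0
So g(10) = 0.
By the Sprague-Grundy theorem, the Grundy value of a sum of independent games is the XOR of the component values.
Combined value = 3 XOR 0 = 3.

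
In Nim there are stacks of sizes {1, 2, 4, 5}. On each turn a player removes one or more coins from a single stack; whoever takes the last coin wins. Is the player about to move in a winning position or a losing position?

Compute the nim-sum pairwise:
1 ⊕ 2 = 3
3 ⊕ 4 = 7
7 ⊕ 5 = 2
The nim-sum is 2 ≠ 0, so this is an N-position: the player to move can win.

Winning position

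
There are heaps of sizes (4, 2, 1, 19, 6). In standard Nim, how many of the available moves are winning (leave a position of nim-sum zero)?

Compute the nim-sum pairwise:
4 XOR 2 = 6
6 XOR 1 = 7
7 XOR 19 = 20
20 XOR 6 = 18
The overall nim-sum is X = 18. A heap of size p has a winning move iff p XOR X < p (reduce it to p XOR X).
  4: 4 XOR 18 = 22 ≥ 4 — no move.
  2: 2 XOR 18 = 16 ≥ 2 — no move.
  1: 1 XOR 18 = 19 ≥ 1 — no move.
  19: 19 XOR 18 = 1 < 19 — winning move (to 1).
  6: 6 XOR 18 = 20 ≥ 6 — no move.
That gives 1 winning move.

1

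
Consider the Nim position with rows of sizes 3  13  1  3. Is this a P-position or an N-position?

Bitwise XOR of the heap sizes:
  0011  (3)
  1101  (13)
  0001  (1)
  0011  (3)
  ----
  1100  (12)
The nim-sum is 12 ≠ 0, so this is an N-position: the player to move can win.

N-position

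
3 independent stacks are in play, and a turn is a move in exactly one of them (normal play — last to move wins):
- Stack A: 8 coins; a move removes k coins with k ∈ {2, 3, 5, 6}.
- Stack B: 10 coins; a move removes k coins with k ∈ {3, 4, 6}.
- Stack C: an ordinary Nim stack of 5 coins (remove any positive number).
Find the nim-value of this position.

5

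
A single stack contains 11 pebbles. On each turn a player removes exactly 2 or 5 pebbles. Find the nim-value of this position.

Grundy values for subtraction set {2, 5}:
k:     0  1  2  3  4  5  6  7  8  9 10 11
g(k):  0  0  1  1  0  2  1  0  0  1  1  0
So g(11) = 0.

0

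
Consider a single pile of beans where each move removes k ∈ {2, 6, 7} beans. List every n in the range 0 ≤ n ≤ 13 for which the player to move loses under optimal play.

0, 1, 4, 5, 9, 13

Compute g(0), g(1), … for moves {2, 6, 7}:
k:     0  1  2  3  4  5  6  7  8  9 10 11 12 13
g(k):  0  0  1  1  0  0  1  1  2  0  3  1  2  0
The P-positions (g = 0) in 0..13 are 0, 1, 4, 5, 9, 13.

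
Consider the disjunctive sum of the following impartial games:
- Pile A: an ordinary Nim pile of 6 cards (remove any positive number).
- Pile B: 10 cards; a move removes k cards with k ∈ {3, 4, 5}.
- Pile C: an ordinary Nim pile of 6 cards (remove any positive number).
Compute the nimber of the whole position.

0

Pile A is a plain Nim pile of size 6, so its Grundy value is 6.
Build the Grundy sequence for pile B with g(k) = mex{g(k−s) : s ∈ {3, 4, 5}, s ≤ k}:
g(0) = mex{} = 0
g(1) = mex{} = 0
g(2) = mex{} = 0
g(3) = mex{0} = 1
g(4) = mex{0} = 1
g(5) = mex{0} = 1
g(6) = mex{0,1} = 2
g(7) = mex{0,1} = 2
g(8) = mex{1} = 0
g(9) = mex{1,2} = 0
g(10) = mex{1,2} = 0
So g(10) = 0.
Pile C is a plain Nim pile of size 6, so its Grundy value is 6.
By the Sprague-Grundy theorem, the Grundy value of a sum of independent games is the XOR of the component values.
Combined value = 6 ⊕ 0 ⊕ 6 = 0.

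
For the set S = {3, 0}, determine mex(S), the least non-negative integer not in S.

0 is in the set but 1 is not, so the mex is 1.

1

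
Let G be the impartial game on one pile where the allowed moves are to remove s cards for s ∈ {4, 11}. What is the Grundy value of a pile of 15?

Compute g(0), g(1), … for moves {4, 11}:
k:     0  1  2  3  4  5  6  7  8  9 10 11 12 13 14 15
g(k):  0  0  0  0  1  1  1  1  0  0  0  2  1  1  1  0
So g(15) = 0.

0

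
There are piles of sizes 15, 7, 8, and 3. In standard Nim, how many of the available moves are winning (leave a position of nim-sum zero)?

In binary:
  1111  (15)
  0111  (7)
  1000  (8)
  0011  (3)
  ----
  0011  (3)
The overall nim-sum is X = 3. A pile of size p has a winning move iff p XOR X < p (reduce it to p XOR X).
  15: 15 XOR 3 = 12 < 15 — winning move (to 12).
  7: 7 XOR 3 = 4 < 7 — winning move (to 4).
  8: 8 XOR 3 = 11 ≥ 8 — no move.
  3: 3 XOR 3 = 0 < 3 — winning move (to 0).
That gives 3 winning moves.

3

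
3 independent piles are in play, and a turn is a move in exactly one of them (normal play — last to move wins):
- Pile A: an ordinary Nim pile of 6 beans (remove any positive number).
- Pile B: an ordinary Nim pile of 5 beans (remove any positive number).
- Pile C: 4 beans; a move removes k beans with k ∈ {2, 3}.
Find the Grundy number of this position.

1

Pile A is a plain Nim pile of size 6, so its Grundy value is 6.
Pile B is a plain Nim pile of size 5, so its Grundy value is 5.
For pile C, compute g(0), g(1), … with moves {2, 3}:
g(0) = mex{} = 0
g(1) = mex{} = 0
g(2) = mex{0} = 1
g(3) = mex{0} = 1
g(4) = mex{0,1} = 2
So g(4) = 2.
By the Sprague-Grundy theorem, the Grundy value of a sum of independent games is the XOR of the component values.
Combined value = 6 XOR 5 XOR 2 = 1.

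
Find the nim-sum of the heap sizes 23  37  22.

36

In binary:
  010111  (23)
  100101  (37)
  010110  (22)
  ------
  100100  (36)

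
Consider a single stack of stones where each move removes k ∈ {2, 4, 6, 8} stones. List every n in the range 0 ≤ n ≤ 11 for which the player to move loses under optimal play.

0, 1, 10, 11

Compute g(0), g(1), … for moves {2, 4, 6, 8}:
k:     0  1  2  3  4  5  6  7  8  9 10 11
g(k):  0  0  1  1  2  2  3  3  4  4  0  0
The P-positions (g = 0) in 0..11 are 0, 1, 10, 11.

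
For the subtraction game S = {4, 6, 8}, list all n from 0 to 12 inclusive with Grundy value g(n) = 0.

0, 1, 2, 3, 12

Grundy values for subtraction set {4, 6, 8}:
g(0) = mex{} = 0
g(1) = mex{} = 0
g(2) = mex{} = 0
g(3) = mex{} = 0
g(4) = mex{0} = 1
g(5) = mex{0} = 1
g(6) = mex{0} = 1
g(7) = mex{0} = 1
g(8) = mex{0,1} = 2
g(9) = mex{0,1} = 2
g(10) = mex{0,1} = 2
g(11) = mex{0,1} = 2
g(12) = mex{1,2} = 0
The P-positions (g = 0) in 0..12 are 0, 1, 2, 3, 12.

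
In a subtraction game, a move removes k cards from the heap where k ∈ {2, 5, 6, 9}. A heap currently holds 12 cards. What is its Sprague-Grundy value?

0

Compute g(0), g(1), … for moves {2, 5, 6, 9}:
k:     0  1  2  3  4  5  6  7  8  9 10 11 12
g(k):  0  0  1  1  0  2  1  3  0  2  1  0  0
So g(12) = 0.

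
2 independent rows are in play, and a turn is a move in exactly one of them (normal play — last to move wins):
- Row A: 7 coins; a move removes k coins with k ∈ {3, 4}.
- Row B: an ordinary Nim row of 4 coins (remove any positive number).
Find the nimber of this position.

4

For row A, compute g(0), g(1), … with moves {3, 4}:
k:     0  1  2  3  4  5  6  7
g(k):  0  0  0  1  1  1  2  0
So g(7) = 0.
Row B is a plain Nim row of size 4, so its Grundy value is 4.
The value of a disjunctive sum is the nim-sum of the parts.
Combined value = 0 XOR 4 = 4.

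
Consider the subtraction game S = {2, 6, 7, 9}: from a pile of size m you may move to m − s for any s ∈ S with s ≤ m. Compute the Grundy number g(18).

Compute g(0), g(1), … for moves {2, 6, 7, 9}:
k:     0  1  2  3  4  5  6  7  8  9 10 11 12 13 14 15 16 17 18
g(k):  0  0  1  1  0  0  1  1  2  2  3  3  2  2  3  0  0  1  1
So g(18) = 1.

1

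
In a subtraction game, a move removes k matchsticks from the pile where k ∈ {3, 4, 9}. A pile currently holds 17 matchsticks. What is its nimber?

Build the Grundy sequence with g(k) = mex{g(k−s) : s ∈ {3, 4, 9}, s ≤ k}:
k:     0  1  2  3  4  5  6  7  8  9 10 11 12 13 14 15 16 17
g(k):  0  0  0  1  1  1  2  0  0  3  1  1  2  0  0  0  1  1
So g(17) = 1.

1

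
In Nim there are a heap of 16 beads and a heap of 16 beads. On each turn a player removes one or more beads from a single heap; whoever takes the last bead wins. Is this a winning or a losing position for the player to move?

In binary:
  10000  (16)
  10000  (16)
  -----
  00000  (0)
The nim-sum is 0, so this is a P-position: the player to move is in a losing position under optimal play.

Losing position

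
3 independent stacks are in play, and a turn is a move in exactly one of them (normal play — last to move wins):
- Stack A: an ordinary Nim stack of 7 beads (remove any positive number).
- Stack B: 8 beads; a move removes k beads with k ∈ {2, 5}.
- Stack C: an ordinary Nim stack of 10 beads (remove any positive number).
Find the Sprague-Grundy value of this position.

13

Stack A is a plain Nim stack of size 7, so its Grundy value is 7.
For stack B, compute g(0), g(1), … with moves {2, 5}:
k:     0  1  2  3  4  5  6  7  8
g(k):  0  0  1  1  0  2  1  0  0
So g(8) = 0.
Stack C is a plain Nim stack of size 10, so its Grundy value is 10.
By the Sprague-Grundy theorem, the Grundy value of a sum of independent games is the XOR of the component values.
Combined value = 7 ⊕ 0 ⊕ 10 = 13.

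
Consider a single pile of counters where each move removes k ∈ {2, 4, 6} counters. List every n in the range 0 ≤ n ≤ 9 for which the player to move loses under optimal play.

0, 1, 8, 9

Build the Grundy sequence with g(k) = mex{g(k−s) : s ∈ {2, 4, 6}, s ≤ k}:
g(0) = mex{} = 0
g(1) = mex{} = 0
g(2) = mex{0} = 1
g(3) = mex{0} = 1
g(4) = mex{0,1} = 2
g(5) = mex{0,1} = 2
g(6) = mex{0,1,2} = 3
g(7) = mex{0,1,2} = 3
g(8) = mex{1,2,3} = 0
g(9) = mex{1,2,3} = 0
The P-positions (g = 0) in 0..9 are 0, 1, 8, 9.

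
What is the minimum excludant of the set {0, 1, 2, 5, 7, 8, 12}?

The values 0, 1, 2 are all present; 3 is the first non-negative integer missing from the set.

3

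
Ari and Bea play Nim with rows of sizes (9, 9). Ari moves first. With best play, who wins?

Bea wins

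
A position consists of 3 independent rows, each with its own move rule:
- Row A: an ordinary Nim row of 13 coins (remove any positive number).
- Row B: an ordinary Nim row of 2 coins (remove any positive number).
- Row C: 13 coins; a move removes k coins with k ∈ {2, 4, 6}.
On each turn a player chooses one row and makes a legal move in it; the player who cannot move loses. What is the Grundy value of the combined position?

13

Row A is a plain Nim row of size 13, so its Grundy value is 13.
Row B is a plain Nim row of size 2, so its Grundy value is 2.
Build the Grundy sequence for row C with g(k) = mex{g(k−s) : s ∈ {2, 4, 6}, s ≤ k}:
g(0) = mex{} = 0
g(1) = mex{} = 0
g(2) = mex{0} = 1
g(3) = mex{0} = 1
g(4) = mex{0,1} = 2
g(5) = mex{0,1} = 2
g(6) = mex{0,1,2} = 3
g(7) = mex{0,1,2} = 3
g(8) = mex{1,2,3} = 0
g(9) = mex{1,2,3} = 0
g(10) = mex{0,2,3} = 1
g(11) = mex{0,2,3} = 1
g(12) = mex{0,1,3} = 2
g(13) = mex{0,1,3} = 2
So g(13) = 2.
The value of a disjunctive sum is the nim-sum of the parts.
Combined value = 13 ⊕ 2 ⊕ 2 = 13.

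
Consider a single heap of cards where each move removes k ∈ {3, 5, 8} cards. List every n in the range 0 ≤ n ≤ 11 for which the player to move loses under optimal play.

0, 1, 2, 11

Grundy values for subtraction set {3, 5, 8}:
k:     0  1  2  3  4  5  6  7  8  9 10 11
g(k):  0  0  0  1  1  1  2  2  2  3  3  0
The P-positions (g = 0) in 0..11 are 0, 1, 2, 11.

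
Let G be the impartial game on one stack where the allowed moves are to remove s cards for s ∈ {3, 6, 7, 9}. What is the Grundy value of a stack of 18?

2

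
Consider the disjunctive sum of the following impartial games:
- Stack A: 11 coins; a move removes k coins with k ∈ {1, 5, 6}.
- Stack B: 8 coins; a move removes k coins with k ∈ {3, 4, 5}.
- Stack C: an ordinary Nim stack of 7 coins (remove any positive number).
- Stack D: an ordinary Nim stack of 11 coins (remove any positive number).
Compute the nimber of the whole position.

For stack A, compute g(0), g(1), … with moves {1, 5, 6}:
g(0) = mex{} = 0
g(1) = mex{0} = 1
g(2) = mex{1} = 0
g(3) = mex{0} = 1
g(4) = mex{1} = 0
g(5) = mex{0} = 1
g(6) = mex{0,1} = 2
g(7) = mex{0,1,2} = 3
g(8) = mex{0,1,3} = 2
g(9) = mex{0,1,2} = 3
g(10) = mex{0,1,3} = 2
g(11) = mex{1,2} = 0
So g(11) = 0.
Build the Grundy sequence for stack B with g(k) = mex{g(k−s) : s ∈ {3, 4, 5}, s ≤ k}:
k:     0  1  2  3  4  5  6  7  8
g(k):  0  0  0  1  1  1  2  2  0
So g(8) = 0.
Stack C is a plain Nim stack of size 7, so its Grundy value is 7.
Stack D is a plain Nim stack of size 11, so its Grundy value is 11.
The value of a disjunctive sum is the nim-sum of the parts.
Combined value = 0 ⊕ 0 ⊕ 7 ⊕ 11 = 12.

12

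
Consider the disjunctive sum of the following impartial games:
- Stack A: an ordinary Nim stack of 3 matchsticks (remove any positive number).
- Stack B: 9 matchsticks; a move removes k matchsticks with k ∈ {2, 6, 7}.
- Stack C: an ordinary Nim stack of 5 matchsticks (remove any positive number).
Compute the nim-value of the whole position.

6

Stack A is a plain Nim stack of size 3, so its Grundy value is 3.
For stack B, compute g(0), g(1), … with moves {2, 6, 7}:
g(0) = mex{} = 0
g(1) = mex{} = 0
g(2) = mex{0} = 1
g(3) = mex{0} = 1
g(4) = mex{1} = 0
g(5) = mex{1} = 0
g(6) = mex{0} = 1
g(7) = mex{0} = 1
g(8) = mex{0,1} = 2
g(9) = mex{1} = 0
So g(9) = 0.
Stack C is a plain Nim stack of size 5, so its Grundy value is 5.
By the Sprague-Grundy theorem, the Grundy value of a sum of independent games is the XOR of the component values.
Combined value = 3 ⊕ 0 ⊕ 5 = 6.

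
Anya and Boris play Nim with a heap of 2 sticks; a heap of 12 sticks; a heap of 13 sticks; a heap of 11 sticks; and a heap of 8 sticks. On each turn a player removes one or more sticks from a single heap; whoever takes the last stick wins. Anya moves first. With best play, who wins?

Boris wins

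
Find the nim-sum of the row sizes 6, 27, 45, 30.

Compute the nim-sum pairwise:
6 ^ 27 = 29
29 ^ 45 = 48
48 ^ 30 = 46

46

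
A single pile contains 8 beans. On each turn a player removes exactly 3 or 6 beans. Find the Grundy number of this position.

Build the Grundy sequence with g(k) = mex{g(k−s) : s ∈ {3, 6}, s ≤ k}:
g(0) = mex{} = 0
g(1) = mex{} = 0
g(2) = mex{} = 0
g(3) = mex{0} = 1
g(4) = mex{0} = 1
g(5) = mex{0} = 1
g(6) = mex{0,1} = 2
g(7) = mex{0,1} = 2
g(8) = mex{0,1} = 2
So g(8) = 2.

2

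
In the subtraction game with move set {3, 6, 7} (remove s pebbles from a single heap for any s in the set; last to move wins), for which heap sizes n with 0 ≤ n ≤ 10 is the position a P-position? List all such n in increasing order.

Grundy values for subtraction set {3, 6, 7}:
g(0) = mex{} = 0
g(1) = mex{} = 0
g(2) = mex{} = 0
g(3) = mex{0} = 1
g(4) = mex{0} = 1
g(5) = mex{0} = 1
g(6) = mex{0,1} = 2
g(7) = mex{0,1} = 2
g(8) = mex{0,1} = 2
g(9) = mex{0,1,2} = 3
g(10) = mex{1,2} = 0
The P-positions (g = 0) in 0..10 are 0, 1, 2, 10.

0, 1, 2, 10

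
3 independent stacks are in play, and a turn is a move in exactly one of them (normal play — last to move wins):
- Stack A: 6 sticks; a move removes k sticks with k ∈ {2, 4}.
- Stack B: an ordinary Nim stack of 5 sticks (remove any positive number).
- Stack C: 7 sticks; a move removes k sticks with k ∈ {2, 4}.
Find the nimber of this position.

5

For stack A, compute g(0), g(1), … with moves {2, 4}:
k:     0  1  2  3  4  5  6
g(k):  0  0  1  1  2  2  0
So g(6) = 0.
Stack B is a plain Nim stack of size 5, so its Grundy value is 5.
For stack C, compute g(0), g(1), … with moves {2, 4}:
g(0) = mex{} = 0
g(1) = mex{} = 0
g(2) = mex{0} = 1
g(3) = mex{0} = 1
g(4) = mex{0,1} = 2
g(5) = mex{0,1} = 2
g(6) = mex{1,2} = 0
g(7) = mex{1,2} = 0
So g(7) = 0.
The value of a disjunctive sum is the nim-sum of the parts.
Combined value = 0 ⊕ 5 ⊕ 0 = 5.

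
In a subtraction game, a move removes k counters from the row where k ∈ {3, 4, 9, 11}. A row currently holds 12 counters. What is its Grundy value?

2

Grundy values for subtraction set {3, 4, 9, 11}:
g(0) = mex{} = 0
g(1) = mex{} = 0
g(2) = mex{} = 0
g(3) = mex{0} = 1
g(4) = mex{0} = 1
g(5) = mex{0} = 1
g(6) = mex{0,1} = 2
g(7) = mex{1} = 0
g(8) = mex{1} = 0
g(9) = mex{0,1,2} = 3
g(10) = mex{0,2} = 1
g(11) = mex{0} = 1
g(12) = mex{0,1,3} = 2
So g(12) = 2.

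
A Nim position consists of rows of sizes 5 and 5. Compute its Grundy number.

Nim-sum: 5 ⊕ 5 = 0.

0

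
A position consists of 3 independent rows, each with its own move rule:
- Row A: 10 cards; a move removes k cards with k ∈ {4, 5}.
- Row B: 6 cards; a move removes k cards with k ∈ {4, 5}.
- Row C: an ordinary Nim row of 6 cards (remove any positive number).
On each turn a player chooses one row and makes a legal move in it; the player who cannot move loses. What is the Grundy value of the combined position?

7

Build the Grundy sequence for row A with g(k) = mex{g(k−s) : s ∈ {4, 5}, s ≤ k}:
g(0) = mex{} = 0
g(1) = mex{} = 0
g(2) = mex{} = 0
g(3) = mex{} = 0
g(4) = mex{0} = 1
g(5) = mex{0} = 1
g(6) = mex{0} = 1
g(7) = mex{0} = 1
g(8) = mex{0,1} = 2
g(9) = mex{1} = 0
g(10) = mex{1} = 0
So g(10) = 0.
For row B, compute g(0), g(1), … with moves {4, 5}:
k:     0  1  2  3  4  5  6
g(k):  0  0  0  0  1  1  1
So g(6) = 1.
Row C is a plain Nim row of size 6, so its Grundy value is 6.
By the Sprague-Grundy theorem, the Grundy value of a sum of independent games is the XOR of the component values.
Combined value = 0 ⊕ 1 ⊕ 6 = 7.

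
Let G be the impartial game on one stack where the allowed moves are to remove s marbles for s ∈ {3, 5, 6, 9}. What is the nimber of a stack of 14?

Compute g(0), g(1), … for moves {3, 5, 6, 9}:
k:     0  1  2  3  4  5  6  7  8  9 10 11 12 13 14
g(k):  0  0  0  1  1  1  2  2  2  3  3  3  0  0  0
So g(14) = 0.

0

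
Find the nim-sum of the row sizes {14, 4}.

Nim-sum: 14 ⊕ 4 = 10.

10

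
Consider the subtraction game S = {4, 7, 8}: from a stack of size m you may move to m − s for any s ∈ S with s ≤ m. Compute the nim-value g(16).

1

Compute g(0), g(1), … for moves {4, 7, 8}:
k:     0  1  2  3  4  5  6  7  8  9 10 11 12 13 14 15 16
g(k):  0  0  0  0  1  1  1  1  2  2  2  2  0  0  0  0  1
So g(16) = 1.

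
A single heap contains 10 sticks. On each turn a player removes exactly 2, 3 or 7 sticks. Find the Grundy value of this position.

0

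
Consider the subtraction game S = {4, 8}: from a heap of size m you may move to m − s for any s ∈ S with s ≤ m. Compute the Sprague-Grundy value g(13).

0

Build the Grundy sequence with g(k) = mex{g(k−s) : s ∈ {4, 8}, s ≤ k}:
k:     0  1  2  3  4  5  6  7  8  9 10 11 12 13
g(k):  0  0  0  0  1  1  1  1  2  2  2  2  0  0
So g(13) = 0.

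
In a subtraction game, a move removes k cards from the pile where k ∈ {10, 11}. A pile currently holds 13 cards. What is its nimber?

Compute g(0), g(1), … for moves {10, 11}:
g(0) = mex{} = 0
g(1) = mex{} = 0
g(2) = mex{} = 0
g(3) = mex{} = 0
g(4) = mex{} = 0
g(5) = mex{} = 0
g(6) = mex{} = 0
g(7) = mex{} = 0
g(8) = mex{} = 0
g(9) = mex{} = 0
g(10) = mex{0} = 1
g(11) = mex{0} = 1
g(12) = mex{0} = 1
g(13) = mex{0} = 1
So g(13) = 1.

1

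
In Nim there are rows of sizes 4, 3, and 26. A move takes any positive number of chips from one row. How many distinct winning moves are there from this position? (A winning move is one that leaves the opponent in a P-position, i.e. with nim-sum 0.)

1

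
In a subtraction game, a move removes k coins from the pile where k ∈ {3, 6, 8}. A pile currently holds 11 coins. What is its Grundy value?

Grundy values for subtraction set {3, 6, 8}:
k:     0  1  2  3  4  5  6  7  8  9 10 11
g(k):  0  0  0  1  1  1  2  2  2  3  3  0
So g(11) = 0.

0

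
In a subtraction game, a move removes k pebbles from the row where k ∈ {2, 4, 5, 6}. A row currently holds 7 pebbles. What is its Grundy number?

3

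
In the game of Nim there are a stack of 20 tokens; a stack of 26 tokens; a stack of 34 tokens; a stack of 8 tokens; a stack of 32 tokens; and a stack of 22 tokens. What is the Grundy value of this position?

18

Compute the nim-sum pairwise:
20 ⊕ 26 = 14
14 ⊕ 34 = 44
44 ⊕ 8 = 36
36 ⊕ 32 = 4
4 ⊕ 22 = 18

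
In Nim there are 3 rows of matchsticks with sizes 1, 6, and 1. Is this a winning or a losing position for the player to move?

Winning position

Compute the nim-sum pairwise:
1 ^ 6 = 7
7 ^ 1 = 6
The nim-sum is 6 ≠ 0, so this is an N-position: the player to move can win.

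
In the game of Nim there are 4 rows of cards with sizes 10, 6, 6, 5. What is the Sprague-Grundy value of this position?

15

Compute the nim-sum pairwise:
10 ^ 6 = 12
12 ^ 6 = 10
10 ^ 5 = 15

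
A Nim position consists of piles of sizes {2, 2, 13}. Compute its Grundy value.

Nim-sum: 2 ⊕ 2 ⊕ 13 = 13.

13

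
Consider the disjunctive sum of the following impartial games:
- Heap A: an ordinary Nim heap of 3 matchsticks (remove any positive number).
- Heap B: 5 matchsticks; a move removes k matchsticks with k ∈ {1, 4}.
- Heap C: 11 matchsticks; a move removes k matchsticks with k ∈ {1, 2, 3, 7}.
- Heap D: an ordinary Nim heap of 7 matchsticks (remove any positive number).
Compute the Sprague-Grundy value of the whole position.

Heap A is a plain Nim heap of size 3, so its Grundy value is 3.
For heap B, compute g(0), g(1), … with moves {1, 4}:
g(0) = mex{} = 0
g(1) = mex{0} = 1
g(2) = mex{1} = 0
g(3) = mex{0} = 1
g(4) = mex{0,1} = 2
g(5) = mex{1,2} = 0
So g(5) = 0.
Grundy values for heap C (subtraction set {1, 2, 3, 7}):
g(0) = mex{} = 0
g(1) = mex{0} = 1
g(2) = mex{0,1} = 2
g(3) = mex{0,1,2} = 3
g(4) = mex{1,2,3} = 0
g(5) = mex{0,2,3} = 1
g(6) = mex{0,1,3} = 2
g(7) = mex{0,1,2} = 3
g(8) = mex{1,2,3} = 0
g(9) = mex{0,2,3} = 1
g(10) = mex{0,1,3} = 2
g(11) = mex{0,1,2} = 3
So g(11) = 3.
Heap D is a plain Nim heap of size 7, so its Grundy value is 7.
The value of a disjunctive sum is the nim-sum of the parts.
Combined value = 3 ⊕ 0 ⊕ 3 ⊕ 7 = 7.

7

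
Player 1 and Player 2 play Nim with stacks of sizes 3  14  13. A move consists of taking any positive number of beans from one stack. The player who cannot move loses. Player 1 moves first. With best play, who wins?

Nim-sum: 3 ^ 14 ^ 13 = 0.
The nim-sum is 0, so this is a P-position: the player to move is in a losing position under optimal play; Player 1 is about to move from it and so loses — Player 2 wins.

Player 2 wins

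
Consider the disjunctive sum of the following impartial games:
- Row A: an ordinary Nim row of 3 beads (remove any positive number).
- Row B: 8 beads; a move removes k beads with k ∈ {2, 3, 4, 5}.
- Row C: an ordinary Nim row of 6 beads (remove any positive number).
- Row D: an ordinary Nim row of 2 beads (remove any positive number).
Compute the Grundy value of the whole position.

Row A is a plain Nim row of size 3, so its Grundy value is 3.
For row B, compute g(0), g(1), … with moves {2, 3, 4, 5}:
k:     0  1  2  3  4  5  6  7  8
g(k):  0  0  1  1  2  2  3  0  0
So g(8) = 0.
Row C is a plain Nim row of size 6, so its Grundy value is 6.
Row D is a plain Nim row of size 2, so its Grundy value is 2.
By the Sprague-Grundy theorem, the Grundy value of a sum of independent games is the XOR of the component values.
Combined value = 3 ⊕ 0 ⊕ 6 ⊕ 2 = 7.

7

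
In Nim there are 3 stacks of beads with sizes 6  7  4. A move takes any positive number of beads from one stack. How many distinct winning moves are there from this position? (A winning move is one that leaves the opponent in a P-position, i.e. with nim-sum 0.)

Bitwise XOR of the heap sizes:
  110  (6)
  111  (7)
  100  (4)
  ---
  101  (5)
The overall nim-sum is X = 5. A stack of size p has a winning move iff p XOR X < p (reduce it to p XOR X).
  6: 6 XOR 5 = 3 < 6 — winning move (to 3).
  7: 7 XOR 5 = 2 < 7 — winning move (to 2).
  4: 4 XOR 5 = 1 < 4 — winning move (to 1).
That gives 3 winning moves.

3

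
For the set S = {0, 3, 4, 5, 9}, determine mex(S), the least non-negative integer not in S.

1

0 is in the set but 1 is not, so the mex is 1.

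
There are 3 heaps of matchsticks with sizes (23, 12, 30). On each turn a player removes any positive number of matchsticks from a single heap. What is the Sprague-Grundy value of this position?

5

Bitwise XOR of the heap sizes:
  10111  (23)
  01100  (12)
  11110  (30)
  -----
  00101  (5)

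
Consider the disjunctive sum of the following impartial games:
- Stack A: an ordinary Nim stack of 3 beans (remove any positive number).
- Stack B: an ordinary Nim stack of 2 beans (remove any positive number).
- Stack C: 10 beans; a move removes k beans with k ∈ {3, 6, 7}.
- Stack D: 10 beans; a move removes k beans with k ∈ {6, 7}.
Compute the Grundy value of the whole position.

0

Stack A is a plain Nim stack of size 3, so its Grundy value is 3.
Stack B is a plain Nim stack of size 2, so its Grundy value is 2.
Build the Grundy sequence for stack C with g(k) = mex{g(k−s) : s ∈ {3, 6, 7}, s ≤ k}:
g(0) = mex{} = 0
g(1) = mex{} = 0
g(2) = mex{} = 0
g(3) = mex{0} = 1
g(4) = mex{0} = 1
g(5) = mex{0} = 1
g(6) = mex{0,1} = 2
g(7) = mex{0,1} = 2
g(8) = mex{0,1} = 2
g(9) = mex{0,1,2} = 3
g(10) = mex{1,2} = 0
So g(10) = 0.
For stack D, compute g(0), g(1), … with moves {6, 7}:
k:     0  1  2  3  4  5  6  7  8  9 10
g(k):  0  0  0  0  0  0  1  1  1  1  1
So g(10) = 1.
By the Sprague-Grundy theorem, the Grundy value of a sum of independent games is the XOR of the component values.
Combined value = 3 ⊕ 2 ⊕ 0 ⊕ 1 = 0.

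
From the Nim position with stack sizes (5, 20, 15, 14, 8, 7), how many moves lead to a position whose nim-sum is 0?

Compute the nim-sum pairwise:
5 ⊕ 20 = 17
17 ⊕ 15 = 30
30 ⊕ 14 = 16
16 ⊕ 8 = 24
24 ⊕ 7 = 31
The overall nim-sum is X = 31. A stack of size p has a winning move iff p XOR X < p (reduce it to p XOR X).
  5: 5 XOR 31 = 26 ≥ 5 — no move.
  20: 20 XOR 31 = 11 < 20 — winning move (to 11).
  15: 15 XOR 31 = 16 ≥ 15 — no move.
  14: 14 XOR 31 = 17 ≥ 14 — no move.
  8: 8 XOR 31 = 23 ≥ 8 — no move.
  7: 7 XOR 31 = 24 ≥ 7 — no move.
That gives 1 winning move.

1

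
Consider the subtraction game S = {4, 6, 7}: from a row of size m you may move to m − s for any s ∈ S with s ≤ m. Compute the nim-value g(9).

Build the Grundy sequence with g(k) = mex{g(k−s) : s ∈ {4, 6, 7}, s ≤ k}:
g(0) = mex{} = 0
g(1) = mex{} = 0
g(2) = mex{} = 0
g(3) = mex{} = 0
g(4) = mex{0} = 1
g(5) = mex{0} = 1
g(6) = mex{0} = 1
g(7) = mex{0} = 1
g(8) = mex{0,1} = 2
g(9) = mex{0,1} = 2
So g(9) = 2.

2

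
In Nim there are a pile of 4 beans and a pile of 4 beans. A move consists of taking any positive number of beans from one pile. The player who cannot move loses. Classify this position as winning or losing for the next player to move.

Compute the nim-sum pairwise:
4 ^ 4 = 0
The nim-sum is 0, so this is a P-position: the player to move is in a losing position under optimal play.

Losing position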